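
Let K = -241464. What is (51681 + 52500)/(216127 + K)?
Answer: -104181/25337 ≈ -4.1118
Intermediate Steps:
(51681 + 52500)/(216127 + K) = (51681 + 52500)/(216127 - 241464) = 104181/(-25337) = 104181*(-1/25337) = -104181/25337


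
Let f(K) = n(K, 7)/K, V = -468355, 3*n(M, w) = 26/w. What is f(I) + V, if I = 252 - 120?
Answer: -649140017/1386 ≈ -4.6836e+5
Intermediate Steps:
n(M, w) = 26/(3*w) (n(M, w) = (26/w)/3 = 26/(3*w))
I = 132
f(K) = 26/(21*K) (f(K) = ((26/3)/7)/K = ((26/3)*(⅐))/K = 26/(21*K))
f(I) + V = (26/21)/132 - 468355 = (26/21)*(1/132) - 468355 = 13/1386 - 468355 = -649140017/1386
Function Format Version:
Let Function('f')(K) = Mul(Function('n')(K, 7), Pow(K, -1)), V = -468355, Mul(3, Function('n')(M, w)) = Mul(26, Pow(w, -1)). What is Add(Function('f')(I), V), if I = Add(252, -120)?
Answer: Rational(-649140017, 1386) ≈ -4.6836e+5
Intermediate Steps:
Function('n')(M, w) = Mul(Rational(26, 3), Pow(w, -1)) (Function('n')(M, w) = Mul(Rational(1, 3), Mul(26, Pow(w, -1))) = Mul(Rational(26, 3), Pow(w, -1)))
I = 132
Function('f')(K) = Mul(Rational(26, 21), Pow(K, -1)) (Function('f')(K) = Mul(Mul(Rational(26, 3), Pow(7, -1)), Pow(K, -1)) = Mul(Mul(Rational(26, 3), Rational(1, 7)), Pow(K, -1)) = Mul(Rational(26, 21), Pow(K, -1)))
Add(Function('f')(I), V) = Add(Mul(Rational(26, 21), Pow(132, -1)), -468355) = Add(Mul(Rational(26, 21), Rational(1, 132)), -468355) = Add(Rational(13, 1386), -468355) = Rational(-649140017, 1386)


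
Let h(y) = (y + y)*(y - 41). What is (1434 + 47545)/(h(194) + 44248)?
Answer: 48979/103612 ≈ 0.47272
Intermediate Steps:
h(y) = 2*y*(-41 + y) (h(y) = (2*y)*(-41 + y) = 2*y*(-41 + y))
(1434 + 47545)/(h(194) + 44248) = (1434 + 47545)/(2*194*(-41 + 194) + 44248) = 48979/(2*194*153 + 44248) = 48979/(59364 + 44248) = 48979/103612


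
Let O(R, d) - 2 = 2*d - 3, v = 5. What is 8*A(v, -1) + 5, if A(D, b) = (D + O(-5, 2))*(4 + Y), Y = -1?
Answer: 197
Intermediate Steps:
O(R, d) = -1 + 2*d (O(R, d) = 2 + (2*d - 3) = 2 + (-3 + 2*d) = -1 + 2*d)
A(D, b) = 9 + 3*D (A(D, b) = (D + (-1 + 2*2))*(4 - 1) = (D + (-1 + 4))*3 = (D + 3)*3 = (3 + D)*3 = 9 + 3*D)
8*A(v, -1) + 5 = 8*(9 + 3*5) + 5 = 8*(9 + 15) + 5 = 8*24 + 5 = 192 + 5 = 197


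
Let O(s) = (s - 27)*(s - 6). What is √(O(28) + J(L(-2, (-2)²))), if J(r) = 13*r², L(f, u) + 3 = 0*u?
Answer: √139 ≈ 11.790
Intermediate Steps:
L(f, u) = -3 (L(f, u) = -3 + 0*u = -3 + 0 = -3)
O(s) = (-27 + s)*(-6 + s)
√(O(28) + J(L(-2, (-2)²))) = √((162 + 28² - 33*28) + 13*(-3)²) = √((162 + 784 - 924) + 13*9) = √(22 + 117) = √139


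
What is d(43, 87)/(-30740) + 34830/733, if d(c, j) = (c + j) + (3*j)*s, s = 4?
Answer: 534906829/11266210 ≈ 47.479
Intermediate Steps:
d(c, j) = c + 13*j (d(c, j) = (c + j) + (3*j)*4 = (c + j) + 12*j = c + 13*j)
d(43, 87)/(-30740) + 34830/733 = (43 + 13*87)/(-30740) + 34830/733 = (43 + 1131)*(-1/30740) + 34830*(1/733) = 1174*(-1/30740) + 34830/733 = -587/15370 + 34830/733 = 534906829/11266210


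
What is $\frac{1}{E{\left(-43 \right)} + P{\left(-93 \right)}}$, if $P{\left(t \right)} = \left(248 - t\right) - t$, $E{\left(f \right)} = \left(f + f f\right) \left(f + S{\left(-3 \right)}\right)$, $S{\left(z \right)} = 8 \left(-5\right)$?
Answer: $- \frac{1}{149464} \approx -6.6906 \cdot 10^{-6}$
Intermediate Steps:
$S{\left(z \right)} = -40$
$E{\left(f \right)} = \left(-40 + f\right) \left(f + f^{2}\right)$ ($E{\left(f \right)} = \left(f + f f\right) \left(f - 40\right) = \left(f + f^{2}\right) \left(-40 + f\right) = \left(-40 + f\right) \left(f + f^{2}\right)$)
$P{\left(t \right)} = 248 - 2 t$
$\frac{1}{E{\left(-43 \right)} + P{\left(-93 \right)}} = \frac{1}{- 43 \left(-40 + \left(-43\right)^{2} - -1677\right) + \left(248 - -186\right)} = \frac{1}{- 43 \left(-40 + 1849 + 1677\right) + \left(248 + 186\right)} = \frac{1}{\left(-43\right) 3486 + 434} = \frac{1}{-149898 + 434} = \frac{1}{-149464} = - \frac{1}{149464}$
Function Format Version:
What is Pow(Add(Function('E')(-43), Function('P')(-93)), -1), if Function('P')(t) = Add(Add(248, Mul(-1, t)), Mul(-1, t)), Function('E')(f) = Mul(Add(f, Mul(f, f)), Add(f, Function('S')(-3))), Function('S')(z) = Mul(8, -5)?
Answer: Rational(-1, 149464) ≈ -6.6906e-6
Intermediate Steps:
Function('S')(z) = -40
Function('E')(f) = Mul(Add(-40, f), Add(f, Pow(f, 2))) (Function('E')(f) = Mul(Add(f, Mul(f, f)), Add(f, -40)) = Mul(Add(f, Pow(f, 2)), Add(-40, f)) = Mul(Add(-40, f), Add(f, Pow(f, 2))))
Function('P')(t) = Add(248, Mul(-2, t))
Pow(Add(Function('E')(-43), Function('P')(-93)), -1) = Pow(Add(Mul(-43, Add(-40, Pow(-43, 2), Mul(-39, -43))), Add(248, Mul(-2, -93))), -1) = Pow(Add(Mul(-43, Add(-40, 1849, 1677)), Add(248, 186)), -1) = Pow(Add(Mul(-43, 3486), 434), -1) = Pow(Add(-149898, 434), -1) = Pow(-149464, -1) = Rational(-1, 149464)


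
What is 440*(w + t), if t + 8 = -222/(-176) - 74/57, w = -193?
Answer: -5042005/57 ≈ -88456.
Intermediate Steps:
t = -40313/5016 (t = -8 + (-222/(-176) - 74/57) = -8 + (-222*(-1/176) - 74*1/57) = -8 + (111/88 - 74/57) = -8 - 185/5016 = -40313/5016 ≈ -8.0369)
440*(w + t) = 440*(-193 - 40313/5016) = 440*(-1008401/5016) = -5042005/57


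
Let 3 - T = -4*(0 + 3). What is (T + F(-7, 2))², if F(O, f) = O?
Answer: 64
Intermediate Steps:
T = 15 (T = 3 - (-4)*(0 + 3) = 3 - (-4)*3 = 3 - 1*(-12) = 3 + 12 = 15)
(T + F(-7, 2))² = (15 - 7)² = 8² = 64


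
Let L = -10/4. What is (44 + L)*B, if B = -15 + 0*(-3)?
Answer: -1245/2 ≈ -622.50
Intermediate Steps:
B = -15 (B = -15 + 0 = -15)
L = -5/2 (L = -10*¼ = -5/2 ≈ -2.5000)
(44 + L)*B = (44 - 5/2)*(-15) = (83/2)*(-15) = -1245/2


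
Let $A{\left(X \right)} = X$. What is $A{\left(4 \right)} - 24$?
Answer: $-20$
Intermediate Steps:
$A{\left(4 \right)} - 24 = 4 - 24 = -20$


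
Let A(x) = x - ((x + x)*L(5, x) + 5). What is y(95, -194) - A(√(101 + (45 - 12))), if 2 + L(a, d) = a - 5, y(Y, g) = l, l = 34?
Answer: 39 - 5*√134 ≈ -18.879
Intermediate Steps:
y(Y, g) = 34
L(a, d) = -7 + a (L(a, d) = -2 + (a - 5) = -2 + (-5 + a) = -7 + a)
A(x) = -5 + 5*x (A(x) = x - ((x + x)*(-7 + 5) + 5) = x - ((2*x)*(-2) + 5) = x - (-4*x + 5) = x - (5 - 4*x) = x + (-5 + 4*x) = -5 + 5*x)
y(95, -194) - A(√(101 + (45 - 12))) = 34 - (-5 + 5*√(101 + (45 - 12))) = 34 - (-5 + 5*√(101 + 33)) = 34 - (-5 + 5*√134) = 34 + (5 - 5*√134) = 39 - 5*√134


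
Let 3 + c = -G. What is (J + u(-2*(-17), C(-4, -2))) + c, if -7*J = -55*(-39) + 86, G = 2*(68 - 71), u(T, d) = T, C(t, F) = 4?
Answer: -1972/7 ≈ -281.71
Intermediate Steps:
G = -6 (G = 2*(-3) = -6)
c = 3 (c = -3 - 1*(-6) = -3 + 6 = 3)
J = -2231/7 (J = -(-55*(-39) + 86)/7 = -(2145 + 86)/7 = -⅐*2231 = -2231/7 ≈ -318.71)
(J + u(-2*(-17), C(-4, -2))) + c = (-2231/7 - 2*(-17)) + 3 = (-2231/7 + 34) + 3 = -1993/7 + 3 = -1972/7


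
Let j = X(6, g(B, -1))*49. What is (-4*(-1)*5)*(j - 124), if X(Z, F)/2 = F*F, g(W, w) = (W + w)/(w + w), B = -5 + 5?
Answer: -1990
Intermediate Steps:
B = 0
g(W, w) = (W + w)/(2*w) (g(W, w) = (W + w)/((2*w)) = (W + w)*(1/(2*w)) = (W + w)/(2*w))
X(Z, F) = 2*F² (X(Z, F) = 2*(F*F) = 2*F²)
j = 49/2 (j = (2*((½)*(0 - 1)/(-1))²)*49 = (2*((½)*(-1)*(-1))²)*49 = (2*(½)²)*49 = (2*(¼))*49 = (½)*49 = 49/2 ≈ 24.500)
(-4*(-1)*5)*(j - 124) = (-4*(-1)*5)*(49/2 - 124) = (4*5)*(-199/2) = 20*(-199/2) = -1990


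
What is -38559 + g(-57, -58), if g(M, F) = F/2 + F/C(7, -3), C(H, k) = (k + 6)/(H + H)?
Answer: -116576/3 ≈ -38859.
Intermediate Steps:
C(H, k) = (6 + k)/(2*H) (C(H, k) = (6 + k)/((2*H)) = (6 + k)*(1/(2*H)) = (6 + k)/(2*H))
g(M, F) = 31*F/6 (g(M, F) = F/2 + F/(((½)*(6 - 3)/7)) = F*(½) + F/(((½)*(⅐)*3)) = F/2 + F/(3/14) = F/2 + F*(14/3) = F/2 + 14*F/3 = 31*F/6)
-38559 + g(-57, -58) = -38559 + (31/6)*(-58) = -38559 - 899/3 = -116576/3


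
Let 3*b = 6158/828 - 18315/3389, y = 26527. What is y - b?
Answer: 111652951405/4209138 ≈ 26526.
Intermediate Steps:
b = 2852321/4209138 (b = (6158/828 - 18315/3389)/3 = (6158*(1/828) - 18315*1/3389)/3 = (3079/414 - 18315/3389)/3 = (⅓)*(2852321/1403046) = 2852321/4209138 ≈ 0.67765)
y - b = 26527 - 1*2852321/4209138 = 26527 - 2852321/4209138 = 111652951405/4209138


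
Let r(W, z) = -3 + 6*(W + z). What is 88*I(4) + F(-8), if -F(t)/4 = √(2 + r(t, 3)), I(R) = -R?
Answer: -352 - 4*I*√31 ≈ -352.0 - 22.271*I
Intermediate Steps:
r(W, z) = -3 + 6*W + 6*z (r(W, z) = -3 + (6*W + 6*z) = -3 + 6*W + 6*z)
F(t) = -4*√(17 + 6*t) (F(t) = -4*√(2 + (-3 + 6*t + 6*3)) = -4*√(2 + (-3 + 6*t + 18)) = -4*√(2 + (15 + 6*t)) = -4*√(17 + 6*t))
88*I(4) + F(-8) = 88*(-1*4) - 4*√(17 + 6*(-8)) = 88*(-4) - 4*√(17 - 48) = -352 - 4*I*√31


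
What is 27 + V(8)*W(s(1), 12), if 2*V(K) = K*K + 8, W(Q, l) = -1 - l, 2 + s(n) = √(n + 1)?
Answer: -441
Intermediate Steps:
s(n) = -2 + √(1 + n) (s(n) = -2 + √(n + 1) = -2 + √(1 + n))
V(K) = 4 + K²/2 (V(K) = (K*K + 8)/2 = (K² + 8)/2 = (8 + K²)/2 = 4 + K²/2)
27 + V(8)*W(s(1), 12) = 27 + (4 + (½)*8²)*(-1 - 1*12) = 27 + (4 + (½)*64)*(-1 - 12) = 27 + (4 + 32)*(-13) = 27 + 36*(-13) = 27 - 468 = -441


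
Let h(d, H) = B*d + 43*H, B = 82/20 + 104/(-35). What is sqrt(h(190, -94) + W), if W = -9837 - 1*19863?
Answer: 3*I*sqrt(182539)/7 ≈ 183.11*I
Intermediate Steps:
B = 79/70 (B = 82*(1/20) + 104*(-1/35) = 41/10 - 104/35 = 79/70 ≈ 1.1286)
h(d, H) = 43*H + 79*d/70 (h(d, H) = 79*d/70 + 43*H = 43*H + 79*d/70)
W = -29700 (W = -9837 - 19863 = -29700)
sqrt(h(190, -94) + W) = sqrt((43*(-94) + (79/70)*190) - 29700) = sqrt((-4042 + 1501/7) - 29700) = sqrt(-26793/7 - 29700) = sqrt(-234693/7) = 3*I*sqrt(182539)/7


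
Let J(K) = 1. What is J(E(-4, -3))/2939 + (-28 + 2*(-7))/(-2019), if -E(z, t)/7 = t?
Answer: 41819/1977947 ≈ 0.021143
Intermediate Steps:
E(z, t) = -7*t
J(E(-4, -3))/2939 + (-28 + 2*(-7))/(-2019) = 1/2939 + (-28 + 2*(-7))/(-2019) = 1*(1/2939) + (-28 - 14)*(-1/2019) = 1/2939 - 42*(-1/2019) = 1/2939 + 14/673 = 41819/1977947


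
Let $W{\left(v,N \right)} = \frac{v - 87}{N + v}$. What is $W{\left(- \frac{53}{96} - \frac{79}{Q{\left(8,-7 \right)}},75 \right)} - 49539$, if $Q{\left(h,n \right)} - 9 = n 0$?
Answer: $- \frac{936958850}{18913} \approx -49540.0$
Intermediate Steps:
$Q{\left(h,n \right)} = 9$ ($Q{\left(h,n \right)} = 9 + n 0 = 9 + 0 = 9$)
$W{\left(v,N \right)} = \frac{-87 + v}{N + v}$
$W{\left(- \frac{53}{96} - \frac{79}{Q{\left(8,-7 \right)}},75 \right)} - 49539 = \frac{-87 - \left(\frac{53}{96} + \frac{79}{9}\right)}{75 - \left(\frac{53}{96} + \frac{79}{9}\right)} - 49539 = \frac{-87 - \frac{2687}{288}}{75 - \frac{2687}{288}} - 49539 = \frac{1}{\frac{18913}{288}} \left(- \frac{27743}{288}\right) - 49539 = \frac{288}{18913} \left(- \frac{27743}{288}\right) - 49539 = - \frac{27743}{18913} - 49539 = - \frac{936958850}{18913}$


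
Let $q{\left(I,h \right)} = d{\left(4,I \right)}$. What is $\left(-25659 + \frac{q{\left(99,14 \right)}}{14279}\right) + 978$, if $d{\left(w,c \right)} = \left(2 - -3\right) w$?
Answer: $- \frac{352419979}{14279} \approx -24681.0$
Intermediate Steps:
$d{\left(w,c \right)} = 5 w$ ($d{\left(w,c \right)} = \left(2 + 3\right) w = 5 w$)
$q{\left(I,h \right)} = 20$ ($q{\left(I,h \right)} = 5 \cdot 4 = 20$)
$\left(-25659 + \frac{q{\left(99,14 \right)}}{14279}\right) + 978 = \left(-25659 + \frac{20}{14279}\right) + 978 = - \frac{366384841}{14279} + 978 = - \frac{352419979}{14279}$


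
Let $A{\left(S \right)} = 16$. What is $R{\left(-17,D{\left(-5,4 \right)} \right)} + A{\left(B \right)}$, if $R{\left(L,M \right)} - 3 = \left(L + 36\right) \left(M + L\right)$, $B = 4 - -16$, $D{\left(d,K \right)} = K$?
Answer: $-228$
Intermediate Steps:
$B = 20$ ($B = 4 + 16 = 20$)
$R{\left(L,M \right)} = 3 + \left(36 + L\right) \left(L + M\right)$ ($R{\left(L,M \right)} = 3 + \left(L + 36\right) \left(M + L\right) = 3 + \left(36 + L\right) \left(L + M\right)$)
$R{\left(-17,D{\left(-5,4 \right)} \right)} + A{\left(B \right)} = \left(3 + \left(-17\right)^{2} + 36 \left(-17\right) + 36 \cdot 4 - 68\right) + 16 = \left(3 + 289 - 612 + 144 - 68\right) + 16 = -244 + 16 = -228$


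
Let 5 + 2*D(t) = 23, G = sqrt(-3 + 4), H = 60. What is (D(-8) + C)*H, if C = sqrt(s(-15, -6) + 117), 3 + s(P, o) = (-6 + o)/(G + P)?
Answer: 540 + 120*sqrt(1407)/7 ≈ 1183.0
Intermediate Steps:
G = 1 (G = sqrt(1) = 1)
D(t) = 9 (D(t) = -5/2 + (1/2)*23 = -5/2 + 23/2 = 9)
s(P, o) = -3 + (-6 + o)/(1 + P)
C = 2*sqrt(1407)/7 (C = sqrt((-9 - 6 - 3*(-15))/(1 - 15) + 117) = sqrt((-9 - 6 + 45)/(-14) + 117) = sqrt(-1/14*30 + 117) = sqrt(-15/7 + 117) = sqrt(804/7) = 2*sqrt(1407)/7 ≈ 10.717)
(D(-8) + C)*H = (9 + 2*sqrt(1407)/7)*60 = 540 + 120*sqrt(1407)/7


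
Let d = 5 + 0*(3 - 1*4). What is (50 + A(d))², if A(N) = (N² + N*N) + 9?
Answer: 11881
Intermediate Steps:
d = 5 (d = 5 + 0*(3 - 4) = 5 + 0*(-1) = 5 + 0 = 5)
A(N) = 9 + 2*N² (A(N) = (N² + N²) + 9 = 2*N² + 9 = 9 + 2*N²)
(50 + A(d))² = (50 + (9 + 2*5²))² = (50 + (9 + 2*25))² = (50 + (9 + 50))² = (50 + 59)² = 109² = 11881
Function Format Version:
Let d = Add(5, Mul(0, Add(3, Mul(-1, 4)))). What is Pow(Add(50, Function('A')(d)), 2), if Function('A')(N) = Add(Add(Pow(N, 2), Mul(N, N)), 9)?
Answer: 11881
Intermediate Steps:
d = 5 (d = Add(5, Mul(0, Add(3, -4))) = Add(5, Mul(0, -1)) = Add(5, 0) = 5)
Function('A')(N) = Add(9, Mul(2, Pow(N, 2))) (Function('A')(N) = Add(Add(Pow(N, 2), Pow(N, 2)), 9) = Add(Mul(2, Pow(N, 2)), 9) = Add(9, Mul(2, Pow(N, 2))))
Pow(Add(50, Function('A')(d)), 2) = Pow(Add(50, Add(9, Mul(2, Pow(5, 2)))), 2) = Pow(Add(50, Add(9, Mul(2, 25))), 2) = Pow(Add(50, Add(9, 50)), 2) = Pow(Add(50, 59), 2) = Pow(109, 2) = 11881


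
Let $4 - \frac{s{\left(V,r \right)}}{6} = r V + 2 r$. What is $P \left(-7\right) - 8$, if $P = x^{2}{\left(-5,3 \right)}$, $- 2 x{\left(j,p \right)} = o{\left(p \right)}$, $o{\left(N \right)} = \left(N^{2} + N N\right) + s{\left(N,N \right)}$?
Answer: $-4040$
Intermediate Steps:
$s{\left(V,r \right)} = 24 - 12 r - 6 V r$ ($s{\left(V,r \right)} = 24 - 6 \left(r V + 2 r\right) = 24 - 6 \left(V r + 2 r\right) = 24 - 6 \left(2 r + V r\right) = 24 - \left(12 r + 6 V r\right) = 24 - 12 r - 6 V r$)
$o{\left(N \right)} = 24 - 12 N - 4 N^{2}$ ($o{\left(N \right)} = \left(N^{2} + N N\right) - \left(-24 + 12 N + 6 N N\right) = \left(N^{2} + N^{2}\right) - \left(-24 + 6 N^{2} + 12 N\right) = 2 N^{2} - \left(-24 + 6 N^{2} + 12 N\right) = 24 - 12 N - 4 N^{2}$)
$x{\left(j,p \right)} = -12 + 2 p^{2} + 6 p$ ($x{\left(j,p \right)} = - \frac{24 - 12 p - 4 p^{2}}{2} = -12 + 2 p^{2} + 6 p$)
$P = 576$ ($P = \left(-12 + 2 \cdot 3^{2} + 6 \cdot 3\right)^{2} = \left(-12 + 2 \cdot 9 + 18\right)^{2} = \left(-12 + 18 + 18\right)^{2} = 24^{2} = 576$)
$P \left(-7\right) - 8 = 576 \left(-7\right) - 8 = -4032 - 8 = -4040$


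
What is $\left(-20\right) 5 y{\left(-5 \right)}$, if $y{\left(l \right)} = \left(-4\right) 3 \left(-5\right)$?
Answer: $-6000$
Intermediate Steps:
$y{\left(l \right)} = 60$ ($y{\left(l \right)} = \left(-12\right) \left(-5\right) = 60$)
$\left(-20\right) 5 y{\left(-5 \right)} = \left(-20\right) 5 \cdot 60 = \left(-100\right) 60 = -6000$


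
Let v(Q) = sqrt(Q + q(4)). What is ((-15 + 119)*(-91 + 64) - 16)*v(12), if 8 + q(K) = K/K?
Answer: -2824*sqrt(5) ≈ -6314.7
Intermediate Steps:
q(K) = -7 (q(K) = -8 + K/K = -8 + 1 = -7)
v(Q) = sqrt(-7 + Q) (v(Q) = sqrt(Q - 7) = sqrt(-7 + Q))
((-15 + 119)*(-91 + 64) - 16)*v(12) = ((-15 + 119)*(-91 + 64) - 16)*sqrt(-7 + 12) = (104*(-27) - 16)*sqrt(5) = (-2808 - 16)*sqrt(5) = -2824*sqrt(5)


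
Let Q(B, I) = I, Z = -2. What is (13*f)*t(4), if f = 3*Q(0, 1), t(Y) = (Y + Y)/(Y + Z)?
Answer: 156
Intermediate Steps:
t(Y) = 2*Y/(-2 + Y) (t(Y) = (Y + Y)/(Y - 2) = (2*Y)/(-2 + Y) = 2*Y/(-2 + Y))
f = 3 (f = 3*1 = 3)
(13*f)*t(4) = (13*3)*(2*4/(-2 + 4)) = 39*(2*4/2) = 39*(2*4*(½)) = 39*4 = 156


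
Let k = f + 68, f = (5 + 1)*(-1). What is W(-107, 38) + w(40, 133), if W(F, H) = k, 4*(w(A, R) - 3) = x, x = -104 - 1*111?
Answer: 45/4 ≈ 11.250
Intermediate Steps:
x = -215 (x = -104 - 111 = -215)
f = -6 (f = 6*(-1) = -6)
w(A, R) = -203/4 (w(A, R) = 3 + (¼)*(-215) = 3 - 215/4 = -203/4)
k = 62 (k = -6 + 68 = 62)
W(F, H) = 62
W(-107, 38) + w(40, 133) = 62 - 203/4 = 45/4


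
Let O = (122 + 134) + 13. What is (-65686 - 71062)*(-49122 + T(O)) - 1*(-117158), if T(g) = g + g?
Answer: 6643881990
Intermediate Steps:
O = 269 (O = 256 + 13 = 269)
T(g) = 2*g
(-65686 - 71062)*(-49122 + T(O)) - 1*(-117158) = (-65686 - 71062)*(-49122 + 2*269) - 1*(-117158) = -136748*(-49122 + 538) + 117158 = -136748*(-48584) + 117158 = 6643764832 + 117158 = 6643881990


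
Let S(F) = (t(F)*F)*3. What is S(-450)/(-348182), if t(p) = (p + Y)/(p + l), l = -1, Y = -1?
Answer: 675/174091 ≈ 0.0038773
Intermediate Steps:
t(p) = 1 (t(p) = (p - 1)/(p - 1) = (-1 + p)/(-1 + p) = 1)
S(F) = 3*F (S(F) = (1*F)*3 = F*3 = 3*F)
S(-450)/(-348182) = (3*(-450))/(-348182) = -1350*(-1/348182) = 675/174091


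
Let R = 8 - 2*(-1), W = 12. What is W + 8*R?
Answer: 92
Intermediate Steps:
R = 10 (R = 8 - 1*(-2) = 8 + 2 = 10)
W + 8*R = 12 + 8*10 = 12 + 80 = 92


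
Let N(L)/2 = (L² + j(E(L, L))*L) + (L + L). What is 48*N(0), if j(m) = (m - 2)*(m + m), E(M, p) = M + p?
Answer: 0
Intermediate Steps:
j(m) = 2*m*(-2 + m) (j(m) = (-2 + m)*(2*m) = 2*m*(-2 + m))
N(L) = 2*L² + 4*L + 8*L²*(-2 + 2*L) (N(L) = 2*((L² + (2*(L + L)*(-2 + (L + L)))*L) + (L + L)) = 2*((L² + (2*(2*L)*(-2 + 2*L))*L) + 2*L) = 2*((L² + (4*L*(-2 + 2*L))*L) + 2*L) = 2*((L² + 4*L²*(-2 + 2*L)) + 2*L) = 2*(L² + 2*L + 4*L²*(-2 + 2*L)) = 2*L² + 4*L + 8*L²*(-2 + 2*L))
48*N(0) = 48*(2*0*(2 + 0 + 8*0*(-1 + 0))) = 48*(2*0*(2 + 0 + 8*0*(-1))) = 48*(2*0*(2 + 0 + 0)) = 48*(2*0*2) = 48*0 = 0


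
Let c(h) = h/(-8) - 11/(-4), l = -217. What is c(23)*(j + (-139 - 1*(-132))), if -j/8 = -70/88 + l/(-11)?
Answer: 1743/88 ≈ 19.807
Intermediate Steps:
c(h) = 11/4 - h/8 (c(h) = h*(-⅛) - 11*(-¼) = -h/8 + 11/4 = 11/4 - h/8)
j = -1666/11 (j = -8*(-70/88 - 217/(-11)) = -8*(-70*1/88 - 217*(-1/11)) = -8*(-35/44 + 217/11) = -8*833/44 = -1666/11 ≈ -151.45)
c(23)*(j + (-139 - 1*(-132))) = (11/4 - ⅛*23)*(-1666/11 + (-139 - 1*(-132))) = (11/4 - 23/8)*(-1666/11 + (-139 + 132)) = -(-1666/11 - 7)/8 = -⅛*(-1743/11) = 1743/88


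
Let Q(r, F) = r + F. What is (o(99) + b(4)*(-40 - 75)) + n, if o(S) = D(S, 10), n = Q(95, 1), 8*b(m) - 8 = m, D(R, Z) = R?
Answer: 45/2 ≈ 22.500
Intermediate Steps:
b(m) = 1 + m/8
Q(r, F) = F + r
n = 96 (n = 1 + 95 = 96)
o(S) = S
(o(99) + b(4)*(-40 - 75)) + n = (99 + (1 + (⅛)*4)*(-40 - 75)) + 96 = (99 + (1 + ½)*(-115)) + 96 = (99 + (3/2)*(-115)) + 96 = (99 - 345/2) + 96 = -147/2 + 96 = 45/2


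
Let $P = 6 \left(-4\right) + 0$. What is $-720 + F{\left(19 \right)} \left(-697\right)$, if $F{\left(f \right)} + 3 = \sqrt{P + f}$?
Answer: $1371 - 697 i \sqrt{5} \approx 1371.0 - 1558.5 i$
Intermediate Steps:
$P = -24$ ($P = -24 + 0 = -24$)
$F{\left(f \right)} = -3 + \sqrt{-24 + f}$
$-720 + F{\left(19 \right)} \left(-697\right) = -720 + \left(-3 + \sqrt{-24 + 19}\right) \left(-697\right) = -720 + \left(-3 + \sqrt{-5}\right) \left(-697\right) = -720 + \left(-3 + i \sqrt{5}\right) \left(-697\right) = -720 + \left(2091 - 697 i \sqrt{5}\right) = 1371 - 697 i \sqrt{5}$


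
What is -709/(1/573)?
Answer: -406257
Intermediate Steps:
-709/(1/573) = -709/1/573 = -709*573 = -406257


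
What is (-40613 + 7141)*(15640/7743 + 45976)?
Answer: -11916293349376/7743 ≈ -1.5390e+9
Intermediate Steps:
(-40613 + 7141)*(15640/7743 + 45976) = -33472*(15640*(1/7743) + 45976) = -33472*(15640/7743 + 45976) = -33472*356007808/7743 = -11916293349376/7743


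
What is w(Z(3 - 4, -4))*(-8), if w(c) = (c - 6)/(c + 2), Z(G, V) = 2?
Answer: 8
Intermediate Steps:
w(c) = (-6 + c)/(2 + c)
w(Z(3 - 4, -4))*(-8) = ((-6 + 2)/(2 + 2))*(-8) = (-4/4)*(-8) = ((1/4)*(-4))*(-8) = -1*(-8) = 8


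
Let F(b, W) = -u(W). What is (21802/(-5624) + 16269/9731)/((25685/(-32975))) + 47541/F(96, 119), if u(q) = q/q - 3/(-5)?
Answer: -20522246420405/690745304 ≈ -29710.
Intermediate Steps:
u(q) = 8/5 (u(q) = 1 - 3*(-⅕) = 1 + ⅗ = 8/5)
F(b, W) = -8/5 (F(b, W) = -1*8/5 = -8/5)
(21802/(-5624) + 16269/9731)/((25685/(-32975))) + 47541/F(96, 119) = (21802/(-5624) + 16269/9731)/((25685/(-32975))) + 47541/(-8/5) = (21802*(-1/5624) + 16269*(1/9731))/((25685*(-1/32975))) + 47541*(-5/8) = (-10901/2812 + 16269/9731)/(-5137/6595) - 237705/8 = -1630519/739556*(-6595/5137) - 237705/8 = 977570255/345372652 - 237705/8 = -20522246420405/690745304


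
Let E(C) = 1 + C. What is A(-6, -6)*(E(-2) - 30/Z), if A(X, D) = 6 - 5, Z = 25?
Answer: -11/5 ≈ -2.2000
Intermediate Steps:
A(X, D) = 1
A(-6, -6)*(E(-2) - 30/Z) = 1*((1 - 2) - 30/25) = 1*(-1 - 30*1/25) = 1*(-1 - 6/5) = 1*(-11/5) = -11/5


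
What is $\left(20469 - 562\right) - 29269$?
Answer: $-9362$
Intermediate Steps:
$\left(20469 - 562\right) - 29269 = 19907 - 29269 = -9362$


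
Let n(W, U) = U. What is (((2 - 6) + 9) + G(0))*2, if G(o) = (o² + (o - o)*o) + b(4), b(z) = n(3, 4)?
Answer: 18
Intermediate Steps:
b(z) = 4
G(o) = 4 + o² (G(o) = (o² + (o - o)*o) + 4 = (o² + 0*o) + 4 = (o² + 0) + 4 = o² + 4 = 4 + o²)
(((2 - 6) + 9) + G(0))*2 = (((2 - 6) + 9) + (4 + 0²))*2 = ((-4 + 9) + (4 + 0))*2 = (5 + 4)*2 = 9*2 = 18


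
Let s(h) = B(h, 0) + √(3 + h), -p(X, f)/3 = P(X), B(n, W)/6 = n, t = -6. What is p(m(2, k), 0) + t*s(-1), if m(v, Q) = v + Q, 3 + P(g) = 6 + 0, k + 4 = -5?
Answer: 27 - 6*√2 ≈ 18.515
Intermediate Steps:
k = -9 (k = -4 - 5 = -9)
B(n, W) = 6*n
P(g) = 3 (P(g) = -3 + (6 + 0) = -3 + 6 = 3)
m(v, Q) = Q + v
p(X, f) = -9 (p(X, f) = -3*3 = -9)
s(h) = √(3 + h) + 6*h (s(h) = 6*h + √(3 + h) = √(3 + h) + 6*h)
p(m(2, k), 0) + t*s(-1) = -9 - 6*(√(3 - 1) + 6*(-1)) = -9 - 6*(√2 - 6) = -9 - 6*(-6 + √2) = -9 + (36 - 6*√2) = 27 - 6*√2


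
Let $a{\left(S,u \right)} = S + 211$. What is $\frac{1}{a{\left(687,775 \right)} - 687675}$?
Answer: $- \frac{1}{686777} \approx -1.4561 \cdot 10^{-6}$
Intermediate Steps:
$a{\left(S,u \right)} = 211 + S$
$\frac{1}{a{\left(687,775 \right)} - 687675} = \frac{1}{\left(211 + 687\right) - 687675} = \frac{1}{898 - 687675} = \frac{1}{-686777} = - \frac{1}{686777}$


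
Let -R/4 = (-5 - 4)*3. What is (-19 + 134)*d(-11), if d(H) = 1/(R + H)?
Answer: 115/97 ≈ 1.1856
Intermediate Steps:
R = 108 (R = -4*(-5 - 4)*3 = -(-36)*3 = -4*(-27) = 108)
d(H) = 1/(108 + H)
(-19 + 134)*d(-11) = (-19 + 134)/(108 - 11) = 115/97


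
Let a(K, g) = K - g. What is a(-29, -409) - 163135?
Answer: -162755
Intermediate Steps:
a(-29, -409) - 163135 = (-29 - 1*(-409)) - 163135 = (-29 + 409) - 163135 = 380 - 163135 = -162755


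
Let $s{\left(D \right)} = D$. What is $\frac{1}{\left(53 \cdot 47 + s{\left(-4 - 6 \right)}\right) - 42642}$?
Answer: $- \frac{1}{40161} \approx -2.49 \cdot 10^{-5}$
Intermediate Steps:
$\frac{1}{\left(53 \cdot 47 + s{\left(-4 - 6 \right)}\right) - 42642} = \frac{1}{\left(53 \cdot 47 - 10\right) - 42642} = \frac{1}{\left(2491 - 10\right) - 42642} = \frac{1}{2481 - 42642} = \frac{1}{-40161} = - \frac{1}{40161}$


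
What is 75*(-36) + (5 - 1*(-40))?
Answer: -2655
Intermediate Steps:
75*(-36) + (5 - 1*(-40)) = -2700 + (5 + 40) = -2700 + 45 = -2655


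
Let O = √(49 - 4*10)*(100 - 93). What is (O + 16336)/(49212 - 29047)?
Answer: 16357/20165 ≈ 0.81116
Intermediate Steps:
O = 21 (O = √(49 - 40)*7 = √9*7 = 3*7 = 21)
(O + 16336)/(49212 - 29047) = (21 + 16336)/(49212 - 29047) = 16357/20165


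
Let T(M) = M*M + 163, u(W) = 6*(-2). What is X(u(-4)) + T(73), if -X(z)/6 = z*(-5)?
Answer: 5132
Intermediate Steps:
u(W) = -12
T(M) = 163 + M² (T(M) = M² + 163 = 163 + M²)
X(z) = 30*z (X(z) = -6*z*(-5) = -(-30)*z = 30*z)
X(u(-4)) + T(73) = 30*(-12) + (163 + 73²) = -360 + (163 + 5329) = -360 + 5492 = 5132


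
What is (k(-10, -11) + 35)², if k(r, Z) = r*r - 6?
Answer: 16641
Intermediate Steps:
k(r, Z) = -6 + r² (k(r, Z) = r² - 6 = -6 + r²)
(k(-10, -11) + 35)² = ((-6 + (-10)²) + 35)² = ((-6 + 100) + 35)² = (94 + 35)² = 129² = 16641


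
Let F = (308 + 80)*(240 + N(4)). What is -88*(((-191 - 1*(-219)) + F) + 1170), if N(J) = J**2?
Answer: -8846288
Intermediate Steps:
F = 99328 (F = (308 + 80)*(240 + 4**2) = 388*(240 + 16) = 388*256 = 99328)
-88*(((-191 - 1*(-219)) + F) + 1170) = -88*(((-191 - 1*(-219)) + 99328) + 1170) = -88*(((-191 + 219) + 99328) + 1170) = -88*((28 + 99328) + 1170) = -88*(99356 + 1170) = -88*100526 = -8846288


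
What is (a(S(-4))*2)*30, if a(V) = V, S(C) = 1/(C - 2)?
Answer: -10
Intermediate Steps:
S(C) = 1/(-2 + C)
(a(S(-4))*2)*30 = (2/(-2 - 4))*30 = (2/(-6))*30 = -⅙*2*30 = -⅓*30 = -10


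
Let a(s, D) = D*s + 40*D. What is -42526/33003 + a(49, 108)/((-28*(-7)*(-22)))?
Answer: -125149237/35577234 ≈ -3.5177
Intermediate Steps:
a(s, D) = 40*D + D*s
-42526/33003 + a(49, 108)/((-28*(-7)*(-22))) = -42526/33003 + (108*(40 + 49))/((-28*(-7)*(-22))) = -42526*1/33003 + (108*89)/((196*(-22))) = -42526/33003 + 9612/(-4312) = -42526/33003 + 9612*(-1/4312) = -42526/33003 - 2403/1078 = -125149237/35577234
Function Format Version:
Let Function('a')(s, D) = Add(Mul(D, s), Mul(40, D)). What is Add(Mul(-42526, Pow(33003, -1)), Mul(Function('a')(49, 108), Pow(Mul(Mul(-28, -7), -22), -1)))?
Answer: Rational(-125149237, 35577234) ≈ -3.5177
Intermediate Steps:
Function('a')(s, D) = Add(Mul(40, D), Mul(D, s))
Add(Mul(-42526, Pow(33003, -1)), Mul(Function('a')(49, 108), Pow(Mul(Mul(-28, -7), -22), -1))) = Add(Mul(-42526, Pow(33003, -1)), Mul(Mul(108, Add(40, 49)), Pow(Mul(Mul(-28, -7), -22), -1))) = Add(Mul(-42526, Rational(1, 33003)), Mul(Mul(108, 89), Pow(Mul(196, -22), -1))) = Add(Rational(-42526, 33003), Mul(9612, Pow(-4312, -1))) = Add(Rational(-42526, 33003), Mul(9612, Rational(-1, 4312))) = Add(Rational(-42526, 33003), Rational(-2403, 1078)) = Rational(-125149237, 35577234)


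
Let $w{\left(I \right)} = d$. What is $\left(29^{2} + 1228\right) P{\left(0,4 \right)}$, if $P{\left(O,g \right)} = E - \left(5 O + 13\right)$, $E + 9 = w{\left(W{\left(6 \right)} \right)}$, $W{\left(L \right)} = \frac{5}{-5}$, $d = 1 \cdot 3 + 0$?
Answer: $-39311$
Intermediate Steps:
$d = 3$ ($d = 3 + 0 = 3$)
$W{\left(L \right)} = -1$ ($W{\left(L \right)} = 5 \left(- \frac{1}{5}\right) = -1$)
$w{\left(I \right)} = 3$
$E = -6$ ($E = -9 + 3 = -6$)
$P{\left(O,g \right)} = -19 - 5 O$ ($P{\left(O,g \right)} = -6 - \left(5 O + 13\right) = -6 - \left(13 + 5 O\right) = -19 - 5 O$)
$\left(29^{2} + 1228\right) P{\left(0,4 \right)} = \left(29^{2} + 1228\right) \left(-19 - 0\right) = \left(841 + 1228\right) \left(-19 + 0\right) = 2069 \left(-19\right) = -39311$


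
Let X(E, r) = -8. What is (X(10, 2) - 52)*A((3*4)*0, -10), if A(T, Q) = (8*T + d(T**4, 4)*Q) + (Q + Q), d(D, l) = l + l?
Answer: 6000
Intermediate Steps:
d(D, l) = 2*l
A(T, Q) = 8*T + 10*Q (A(T, Q) = (8*T + (2*4)*Q) + (Q + Q) = (8*T + 8*Q) + 2*Q = (8*Q + 8*T) + 2*Q = 8*T + 10*Q)
(X(10, 2) - 52)*A((3*4)*0, -10) = (-8 - 52)*(8*((3*4)*0) + 10*(-10)) = -60*(8*(12*0) - 100) = -60*(8*0 - 100) = -60*(0 - 100) = -60*(-100) = 6000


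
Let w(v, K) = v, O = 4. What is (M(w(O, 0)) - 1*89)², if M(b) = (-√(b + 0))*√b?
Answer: 8649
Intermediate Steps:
M(b) = -b (M(b) = (-√b)*√b = -b)
(M(w(O, 0)) - 1*89)² = (-1*4 - 1*89)² = (-4 - 89)² = (-93)² = 8649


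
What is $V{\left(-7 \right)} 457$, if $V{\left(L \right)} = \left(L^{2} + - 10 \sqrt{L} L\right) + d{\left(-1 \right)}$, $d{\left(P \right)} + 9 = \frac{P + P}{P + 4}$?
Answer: $\frac{53926}{3} + 31990 i \sqrt{7} \approx 17975.0 + 84638.0 i$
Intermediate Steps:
$d{\left(P \right)} = -9 + \frac{2 P}{4 + P}$ ($d{\left(P \right)} = -9 + \frac{P + P}{P + 4} = -9 + \frac{2 P}{4 + P}$)
$V{\left(L \right)} = - \frac{29}{3} + L^{2} - 10 L^{\frac{3}{2}}$ ($V{\left(L \right)} = \left(L^{2} + - 10 \sqrt{L} L\right) + \frac{-36 - -7}{4 - 1} = \left(L^{2} - 10 L^{\frac{3}{2}}\right) + \frac{-36 + 7}{3} = \left(L^{2} - 10 L^{\frac{3}{2}}\right) + \frac{1}{3} \left(-29\right) = \left(L^{2} - 10 L^{\frac{3}{2}}\right) - \frac{29}{3} = - \frac{29}{3} + L^{2} - 10 L^{\frac{3}{2}}$)
$V{\left(-7 \right)} 457 = \left(- \frac{29}{3} + \left(-7\right)^{2} - 10 \left(-7\right)^{\frac{3}{2}}\right) 457 = \left(- \frac{29}{3} + 49 - 10 \left(- 7 i \sqrt{7}\right)\right) 457 = \left(- \frac{29}{3} + 49 + 70 i \sqrt{7}\right) 457 = \left(\frac{118}{3} + 70 i \sqrt{7}\right) 457 = \frac{53926}{3} + 31990 i \sqrt{7}$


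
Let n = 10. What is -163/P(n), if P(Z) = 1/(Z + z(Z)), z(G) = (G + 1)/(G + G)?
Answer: -34393/20 ≈ -1719.7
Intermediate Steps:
z(G) = (1 + G)/(2*G) (z(G) = (1 + G)/((2*G)) = (1 + G)*(1/(2*G)) = (1 + G)/(2*G))
P(Z) = 1/(Z + (1 + Z)/(2*Z))
-163/P(n) = -163/(2*10/(1 + 10 + 2*10²)) = -163/(2*10/(1 + 10 + 2*100)) = -163/(2*10/(1 + 10 + 200)) = -163/(2*10/211) = -163/(2*10*(1/211)) = -163/20/211 = -163*211/20 = -34393/20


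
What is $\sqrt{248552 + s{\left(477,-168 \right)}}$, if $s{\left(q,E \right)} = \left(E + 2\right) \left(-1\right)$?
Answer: $\sqrt{248718} \approx 498.72$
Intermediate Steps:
$s{\left(q,E \right)} = -2 - E$ ($s{\left(q,E \right)} = \left(2 + E\right) \left(-1\right) = -2 - E$)
$\sqrt{248552 + s{\left(477,-168 \right)}} = \sqrt{248552 - -166} = \sqrt{248552 + \left(-2 + 168\right)} = \sqrt{248552 + 166} = \sqrt{248718}$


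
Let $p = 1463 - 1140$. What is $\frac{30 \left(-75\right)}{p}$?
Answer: $- \frac{2250}{323} \approx -6.9659$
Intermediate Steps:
$p = 323$
$\frac{30 \left(-75\right)}{p} = \frac{30 \left(-75\right)}{323} = \left(-2250\right) \frac{1}{323} = - \frac{2250}{323}$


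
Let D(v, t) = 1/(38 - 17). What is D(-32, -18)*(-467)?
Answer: -467/21 ≈ -22.238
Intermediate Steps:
D(v, t) = 1/21
D(-32, -18)*(-467) = (1/21)*(-467) = -467/21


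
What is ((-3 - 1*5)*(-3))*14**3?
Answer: 65856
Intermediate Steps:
((-3 - 1*5)*(-3))*14**3 = ((-3 - 5)*(-3))*2744 = -8*(-3)*2744 = 24*2744 = 65856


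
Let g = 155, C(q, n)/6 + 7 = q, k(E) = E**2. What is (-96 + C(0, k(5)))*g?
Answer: -21390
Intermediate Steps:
C(q, n) = -42 + 6*q
(-96 + C(0, k(5)))*g = (-96 + (-42 + 6*0))*155 = (-96 + (-42 + 0))*155 = (-96 - 42)*155 = -138*155 = -21390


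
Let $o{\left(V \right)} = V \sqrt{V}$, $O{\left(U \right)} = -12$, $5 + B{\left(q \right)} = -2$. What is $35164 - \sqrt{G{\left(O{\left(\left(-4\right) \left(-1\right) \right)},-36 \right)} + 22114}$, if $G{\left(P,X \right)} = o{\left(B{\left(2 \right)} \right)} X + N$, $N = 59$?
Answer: $35164 - \sqrt{22173 + 252 i \sqrt{7}} \approx 35015.0 - 2.2385 i$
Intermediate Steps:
$B{\left(q \right)} = -7$ ($B{\left(q \right)} = -5 - 2 = -7$)
$o{\left(V \right)} = V^{\frac{3}{2}}$
$G{\left(P,X \right)} = 59 - 7 i X \sqrt{7}$ ($G{\left(P,X \right)} = \left(-7\right)^{\frac{3}{2}} X + 59 = - 7 i \sqrt{7} X + 59 = - 7 i X \sqrt{7} + 59 = 59 - 7 i X \sqrt{7}$)
$35164 - \sqrt{G{\left(O{\left(\left(-4\right) \left(-1\right) \right)},-36 \right)} + 22114} = 35164 - \sqrt{\left(59 - 7 i \left(-36\right) \sqrt{7}\right) + 22114} = 35164 - \sqrt{\left(59 + 252 i \sqrt{7}\right) + 22114} = 35164 - \sqrt{22173 + 252 i \sqrt{7}}$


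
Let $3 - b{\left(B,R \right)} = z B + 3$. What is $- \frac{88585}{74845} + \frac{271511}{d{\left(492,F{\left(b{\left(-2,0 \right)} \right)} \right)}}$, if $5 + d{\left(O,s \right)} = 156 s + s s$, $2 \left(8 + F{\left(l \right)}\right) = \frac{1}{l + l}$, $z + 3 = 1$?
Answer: $- \frac{1045879968395}{4589839687} \approx -227.87$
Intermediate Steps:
$z = -2$ ($z = -3 + 1 = -2$)
$b{\left(B,R \right)} = 2 B$ ($b{\left(B,R \right)} = 3 - \left(- 2 B + 3\right) = 3 - \left(3 - 2 B\right) = 3 + \left(-3 + 2 B\right) = 2 B$)
$F{\left(l \right)} = -8 + \frac{1}{4 l}$ ($F{\left(l \right)} = -8 + \frac{1}{2 \left(l + l\right)} = -8 + \frac{1}{2 \cdot 2 l} = -8 + \frac{\frac{1}{2} \frac{1}{l}}{2} = -8 + \frac{1}{4 l}$)
$d{\left(O,s \right)} = -5 + s^{2} + 156 s$ ($d{\left(O,s \right)} = -5 + \left(156 s + s s\right) = -5 + \left(156 s + s^{2}\right) = -5 + \left(s^{2} + 156 s\right) = -5 + s^{2} + 156 s$)
$- \frac{88585}{74845} + \frac{271511}{d{\left(492,F{\left(b{\left(-2,0 \right)} \right)} \right)}} = - \frac{88585}{74845} + \frac{271511}{-5 + \left(-8 + \frac{1}{4 \cdot 2 \left(-2\right)}\right)^{2} + 156 \left(-8 + \frac{1}{4 \cdot 2 \left(-2\right)}\right)} = \left(-88585\right) \frac{1}{74845} + \frac{271511}{-5 + \left(-8 + \frac{1}{4 \left(-4\right)}\right)^{2} + 156 \left(-8 + \frac{1}{4 \left(-4\right)}\right)} = - \frac{17717}{14969} + \frac{271511}{-5 + \left(-8 + \frac{1}{4} \left(- \frac{1}{4}\right)\right)^{2} + 156 \left(-8 + \frac{1}{4} \left(- \frac{1}{4}\right)\right)} = - \frac{17717}{14969} + \frac{271511}{-5 + \left(-8 - \frac{1}{16}\right)^{2} + 156 \left(-8 - \frac{1}{16}\right)} = - \frac{17717}{14969} + \frac{271511}{-5 + \left(- \frac{129}{16}\right)^{2} + 156 \left(- \frac{129}{16}\right)} = - \frac{17717}{14969} + \frac{271511}{-5 + \frac{16641}{256} - \frac{5031}{4}} = - \frac{17717}{14969} + \frac{271511}{- \frac{306623}{256}} = - \frac{17717}{14969} + 271511 \left(- \frac{256}{306623}\right) = - \frac{17717}{14969} - \frac{69506816}{306623} = - \frac{1045879968395}{4589839687}$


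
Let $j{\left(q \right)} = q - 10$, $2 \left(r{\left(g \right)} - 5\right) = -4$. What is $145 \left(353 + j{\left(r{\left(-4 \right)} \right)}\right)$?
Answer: $50170$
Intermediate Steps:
$r{\left(g \right)} = 3$ ($r{\left(g \right)} = 5 + \frac{1}{2} \left(-4\right) = 5 - 2 = 3$)
$j{\left(q \right)} = -10 + q$
$145 \left(353 + j{\left(r{\left(-4 \right)} \right)}\right) = 145 \left(353 + \left(-10 + 3\right)\right) = 145 \left(353 - 7\right) = 145 \cdot 346 = 50170$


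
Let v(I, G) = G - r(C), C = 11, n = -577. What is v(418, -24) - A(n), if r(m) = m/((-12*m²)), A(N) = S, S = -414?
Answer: 51481/132 ≈ 390.01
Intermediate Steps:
A(N) = -414
r(m) = -1/(12*m) (r(m) = m*(-1/(12*m²)) = -1/(12*m))
v(I, G) = 1/132 + G (v(I, G) = G - (-1)/(12*11) = G - 1*(-1/132) = G + 1/132 = 1/132 + G)
v(418, -24) - A(n) = (1/132 - 24) - 1*(-414) = -3167/132 + 414 = 51481/132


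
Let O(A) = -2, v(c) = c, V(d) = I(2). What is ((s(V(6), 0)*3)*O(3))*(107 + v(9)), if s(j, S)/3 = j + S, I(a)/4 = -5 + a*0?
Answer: 41760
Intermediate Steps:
I(a) = -20 (I(a) = 4*(-5 + a*0) = 4*(-5 + 0) = 4*(-5) = -20)
V(d) = -20
s(j, S) = 3*S + 3*j (s(j, S) = 3*(j + S) = 3*(S + j) = 3*S + 3*j)
((s(V(6), 0)*3)*O(3))*(107 + v(9)) = (((3*0 + 3*(-20))*3)*(-2))*(107 + 9) = (((0 - 60)*3)*(-2))*116 = (-60*3*(-2))*116 = -180*(-2)*116 = 360*116 = 41760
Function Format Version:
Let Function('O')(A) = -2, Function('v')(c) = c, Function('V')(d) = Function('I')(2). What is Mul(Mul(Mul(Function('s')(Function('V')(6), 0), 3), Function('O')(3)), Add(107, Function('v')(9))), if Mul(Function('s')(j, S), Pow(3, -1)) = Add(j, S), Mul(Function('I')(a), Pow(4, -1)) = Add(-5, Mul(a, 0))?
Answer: 41760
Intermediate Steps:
Function('I')(a) = -20 (Function('I')(a) = Mul(4, Add(-5, Mul(a, 0))) = Mul(4, Add(-5, 0)) = Mul(4, -5) = -20)
Function('V')(d) = -20
Function('s')(j, S) = Add(Mul(3, S), Mul(3, j)) (Function('s')(j, S) = Mul(3, Add(j, S)) = Mul(3, Add(S, j)) = Add(Mul(3, S), Mul(3, j)))
Mul(Mul(Mul(Function('s')(Function('V')(6), 0), 3), Function('O')(3)), Add(107, Function('v')(9))) = Mul(Mul(Mul(Add(Mul(3, 0), Mul(3, -20)), 3), -2), Add(107, 9)) = Mul(Mul(Mul(Add(0, -60), 3), -2), 116) = Mul(Mul(Mul(-60, 3), -2), 116) = Mul(Mul(-180, -2), 116) = Mul(360, 116) = 41760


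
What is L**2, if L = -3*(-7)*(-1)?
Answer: 441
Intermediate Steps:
L = -21 (L = 21*(-1) = -21)
L**2 = (-21)**2 = 441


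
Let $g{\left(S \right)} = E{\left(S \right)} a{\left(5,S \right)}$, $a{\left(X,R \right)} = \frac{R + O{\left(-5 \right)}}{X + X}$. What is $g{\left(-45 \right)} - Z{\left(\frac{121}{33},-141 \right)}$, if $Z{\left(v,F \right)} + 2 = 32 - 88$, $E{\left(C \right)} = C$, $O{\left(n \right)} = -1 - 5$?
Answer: $\frac{575}{2} \approx 287.5$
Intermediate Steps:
$O{\left(n \right)} = -6$ ($O{\left(n \right)} = -1 - 5 = -6$)
$a{\left(X,R \right)} = \frac{-6 + R}{2 X}$ ($a{\left(X,R \right)} = \frac{R - 6}{X + X} = \frac{-6 + R}{2 X}$)
$g{\left(S \right)} = S \left(- \frac{3}{5} + \frac{S}{10}\right)$ ($g{\left(S \right)} = S \frac{-6 + S}{2 \cdot 5} = S \frac{1}{2} \cdot \frac{1}{5} \left(-6 + S\right) = S \left(- \frac{3}{5} + \frac{S}{10}\right)$)
$Z{\left(v,F \right)} = -58$ ($Z{\left(v,F \right)} = -2 + \left(32 - 88\right) = -2 - 56 = -58$)
$g{\left(-45 \right)} - Z{\left(\frac{121}{33},-141 \right)} = \frac{1}{10} \left(-45\right) \left(-6 - 45\right) - -58 = \frac{1}{10} \left(-45\right) \left(-51\right) + 58 = \frac{459}{2} + 58 = \frac{575}{2}$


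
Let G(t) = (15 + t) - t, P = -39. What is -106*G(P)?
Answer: -1590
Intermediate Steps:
G(t) = 15
-106*G(P) = -106*15 = -1590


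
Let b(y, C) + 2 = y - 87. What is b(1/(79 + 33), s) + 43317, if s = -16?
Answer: 4841537/112 ≈ 43228.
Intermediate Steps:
b(y, C) = -89 + y (b(y, C) = -2 + (y - 87) = -2 + (-87 + y) = -89 + y)
b(1/(79 + 33), s) + 43317 = (-89 + 1/(79 + 33)) + 43317 = (-89 + 1/112) + 43317 = -9967/112 + 43317 = 4841537/112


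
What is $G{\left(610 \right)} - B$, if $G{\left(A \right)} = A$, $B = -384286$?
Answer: $384896$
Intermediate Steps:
$G{\left(610 \right)} - B = 610 - -384286 = 610 + 384286 = 384896$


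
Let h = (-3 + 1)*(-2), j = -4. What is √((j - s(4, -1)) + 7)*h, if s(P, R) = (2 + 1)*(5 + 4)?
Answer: 8*I*√6 ≈ 19.596*I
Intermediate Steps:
s(P, R) = 27 (s(P, R) = 3*9 = 27)
h = 4 (h = -2*(-2) = 4)
√((j - s(4, -1)) + 7)*h = √((-4 - 1*27) + 7)*4 = √((-4 - 27) + 7)*4 = √(-31 + 7)*4 = √(-24)*4 = (2*I*√6)*4 = 8*I*√6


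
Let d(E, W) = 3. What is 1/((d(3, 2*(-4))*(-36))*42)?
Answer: -1/4536 ≈ -0.00022046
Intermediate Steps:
1/((d(3, 2*(-4))*(-36))*42) = 1/((3*(-36))*42) = 1/(-108*42) = 1/(-4536) = -1/4536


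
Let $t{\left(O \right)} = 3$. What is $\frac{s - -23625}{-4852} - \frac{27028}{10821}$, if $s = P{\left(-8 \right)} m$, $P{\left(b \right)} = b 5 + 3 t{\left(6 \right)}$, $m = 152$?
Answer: $- \frac{335797429}{52503492} \approx -6.3957$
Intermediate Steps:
$P{\left(b \right)} = 9 + 5 b$ ($P{\left(b \right)} = b 5 + 3 \cdot 3 = 5 b + 9 = 9 + 5 b$)
$s = -4712$ ($s = \left(9 + 5 \left(-8\right)\right) 152 = \left(9 - 40\right) 152 = \left(-31\right) 152 = -4712$)
$\frac{s - -23625}{-4852} - \frac{27028}{10821} = \frac{-4712 - -23625}{-4852} - \frac{27028}{10821} = \left(-4712 + 23625\right) \left(- \frac{1}{4852}\right) - \frac{27028}{10821} = 18913 \left(- \frac{1}{4852}\right) - \frac{27028}{10821} = - \frac{18913}{4852} - \frac{27028}{10821} = - \frac{335797429}{52503492}$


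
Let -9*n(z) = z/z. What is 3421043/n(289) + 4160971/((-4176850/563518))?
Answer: -65473716573464/2088425 ≈ -3.1351e+7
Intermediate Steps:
n(z) = -⅑ (n(z) = -z/(9*z) = -⅑*1 = -⅑)
3421043/n(289) + 4160971/((-4176850/563518)) = 3421043/(-⅑) + 4160971/((-4176850/563518)) = 3421043*(-9) + 4160971/((-4176850*1/563518)) = -30789387 + 4160971/(-2088425/281759) = -30789387 + 4160971*(-281759/2088425) = -30789387 - 1172391027989/2088425 = -65473716573464/2088425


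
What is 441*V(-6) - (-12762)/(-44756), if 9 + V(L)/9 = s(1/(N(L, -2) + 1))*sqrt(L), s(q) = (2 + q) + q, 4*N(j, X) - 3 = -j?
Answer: -799370919/22378 + 134946*I*sqrt(6)/13 ≈ -35721.0 + 25427.0*I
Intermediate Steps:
N(j, X) = 3/4 - j/4 (N(j, X) = 3/4 + (-j)/4 = 3/4 - j/4)
s(q) = 2 + 2*q
V(L) = -81 + 9*sqrt(L)*(2 + 2/(7/4 - L/4)) (V(L) = -81 + 9*((2 + 2/((3/4 - L/4) + 1))*sqrt(L)) = -81 + 9*((2 + 2/(7/4 - L/4))*sqrt(L)) = -81 + 9*(sqrt(L)*(2 + 2/(7/4 - L/4))) = -81 + 9*sqrt(L)*(2 + 2/(7/4 - L/4)))
441*V(-6) - (-12762)/(-44756) = 441*(9*(63 - 9*(-6) + 2*sqrt(-6)*(-11 - 6))/(-7 - 6)) - (-12762)/(-44756) = 441*(9*(63 + 54 + 2*(I*sqrt(6))*(-17))/(-13)) - (-12762)*(-1)/44756 = 441*(9*(-1/13)*(63 + 54 - 34*I*sqrt(6))) - 1*6381/22378 = 441*(9*(-1/13)*(117 - 34*I*sqrt(6))) - 6381/22378 = 441*(-81 + 306*I*sqrt(6)/13) - 6381/22378 = (-35721 + 134946*I*sqrt(6)/13) - 6381/22378 = -799370919/22378 + 134946*I*sqrt(6)/13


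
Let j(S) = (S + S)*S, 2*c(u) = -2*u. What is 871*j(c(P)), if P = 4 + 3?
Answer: 85358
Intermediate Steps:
P = 7
c(u) = -u (c(u) = (-2*u)/2 = -u)
j(S) = 2*S² (j(S) = (2*S)*S = 2*S²)
871*j(c(P)) = 871*(2*(-1*7)²) = 871*(2*(-7)²) = 871*(2*49) = 871*98 = 85358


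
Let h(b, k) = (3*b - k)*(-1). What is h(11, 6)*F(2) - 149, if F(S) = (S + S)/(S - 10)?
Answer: -271/2 ≈ -135.50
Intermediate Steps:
F(S) = 2*S/(-10 + S) (F(S) = (2*S)/(-10 + S) = 2*S/(-10 + S))
h(b, k) = k - 3*b (h(b, k) = (-k + 3*b)*(-1) = k - 3*b)
h(11, 6)*F(2) - 149 = (6 - 3*11)*(2*2/(-10 + 2)) - 149 = (6 - 33)*(2*2/(-8)) - 149 = -54*2*(-1)/8 - 149 = -27*(-½) - 149 = 27/2 - 149 = -271/2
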